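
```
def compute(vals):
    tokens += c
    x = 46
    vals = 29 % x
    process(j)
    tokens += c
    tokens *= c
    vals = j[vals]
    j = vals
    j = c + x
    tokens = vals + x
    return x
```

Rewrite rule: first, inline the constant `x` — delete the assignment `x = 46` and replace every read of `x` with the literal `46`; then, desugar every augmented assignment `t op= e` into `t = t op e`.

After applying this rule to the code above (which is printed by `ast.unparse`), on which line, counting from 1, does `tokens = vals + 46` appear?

Transformed code:
def compute(vals):
    tokens = tokens + c
    vals = 29 % 46
    process(j)
    tokens = tokens + c
    tokens = tokens * c
    vals = j[vals]
    j = vals
    j = c + 46
    tokens = vals + 46
    return 46

10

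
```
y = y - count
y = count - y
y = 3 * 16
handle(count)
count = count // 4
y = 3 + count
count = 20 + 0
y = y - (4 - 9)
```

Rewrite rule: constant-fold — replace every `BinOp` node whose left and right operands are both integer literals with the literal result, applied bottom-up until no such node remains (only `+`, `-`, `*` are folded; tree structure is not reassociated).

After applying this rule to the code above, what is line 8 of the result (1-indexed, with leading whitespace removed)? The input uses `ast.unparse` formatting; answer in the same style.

y = y - -5

Transformed code:
y = y - count
y = count - y
y = 48
handle(count)
count = count // 4
y = 3 + count
count = 20
y = y - -5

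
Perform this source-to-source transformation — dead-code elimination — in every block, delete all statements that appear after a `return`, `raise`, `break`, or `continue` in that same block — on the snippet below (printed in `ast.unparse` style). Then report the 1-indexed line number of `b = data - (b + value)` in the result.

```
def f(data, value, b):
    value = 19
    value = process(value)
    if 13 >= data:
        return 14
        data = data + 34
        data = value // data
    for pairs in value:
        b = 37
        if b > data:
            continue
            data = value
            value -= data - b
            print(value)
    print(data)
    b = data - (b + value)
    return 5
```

11

Transformed code:
def f(data, value, b):
    value = 19
    value = process(value)
    if 13 >= data:
        return 14
    for pairs in value:
        b = 37
        if b > data:
            continue
    print(data)
    b = data - (b + value)
    return 5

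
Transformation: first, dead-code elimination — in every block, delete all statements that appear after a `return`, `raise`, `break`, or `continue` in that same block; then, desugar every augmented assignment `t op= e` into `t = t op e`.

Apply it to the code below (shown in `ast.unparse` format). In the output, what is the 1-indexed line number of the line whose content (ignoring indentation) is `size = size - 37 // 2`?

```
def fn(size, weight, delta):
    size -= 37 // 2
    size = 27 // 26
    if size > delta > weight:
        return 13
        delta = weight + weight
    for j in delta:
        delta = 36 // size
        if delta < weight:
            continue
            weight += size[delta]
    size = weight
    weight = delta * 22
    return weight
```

2

Transformed code:
def fn(size, weight, delta):
    size = size - 37 // 2
    size = 27 // 26
    if size > delta > weight:
        return 13
    for j in delta:
        delta = 36 // size
        if delta < weight:
            continue
    size = weight
    weight = delta * 22
    return weight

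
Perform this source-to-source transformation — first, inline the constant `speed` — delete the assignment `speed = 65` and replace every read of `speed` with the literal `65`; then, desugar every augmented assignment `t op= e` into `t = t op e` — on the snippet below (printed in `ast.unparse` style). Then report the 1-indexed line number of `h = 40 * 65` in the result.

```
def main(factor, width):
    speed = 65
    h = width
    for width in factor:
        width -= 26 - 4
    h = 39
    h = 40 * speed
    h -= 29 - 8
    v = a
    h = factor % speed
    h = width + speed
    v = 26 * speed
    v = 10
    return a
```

6

Transformed code:
def main(factor, width):
    h = width
    for width in factor:
        width = width - (26 - 4)
    h = 39
    h = 40 * 65
    h = h - (29 - 8)
    v = a
    h = factor % 65
    h = width + 65
    v = 26 * 65
    v = 10
    return a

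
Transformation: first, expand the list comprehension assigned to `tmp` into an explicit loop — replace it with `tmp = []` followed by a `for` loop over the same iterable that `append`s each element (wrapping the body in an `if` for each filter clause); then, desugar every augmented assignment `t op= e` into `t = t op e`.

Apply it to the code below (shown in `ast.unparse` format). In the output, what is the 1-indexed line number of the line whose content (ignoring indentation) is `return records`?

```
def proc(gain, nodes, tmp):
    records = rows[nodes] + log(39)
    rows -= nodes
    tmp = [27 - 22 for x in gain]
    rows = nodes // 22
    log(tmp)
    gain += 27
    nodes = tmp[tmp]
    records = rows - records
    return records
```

Transformed code:
def proc(gain, nodes, tmp):
    records = rows[nodes] + log(39)
    rows = rows - nodes
    tmp = []
    for x in gain:
        tmp.append(27 - 22)
    rows = nodes // 22
    log(tmp)
    gain = gain + 27
    nodes = tmp[tmp]
    records = rows - records
    return records

12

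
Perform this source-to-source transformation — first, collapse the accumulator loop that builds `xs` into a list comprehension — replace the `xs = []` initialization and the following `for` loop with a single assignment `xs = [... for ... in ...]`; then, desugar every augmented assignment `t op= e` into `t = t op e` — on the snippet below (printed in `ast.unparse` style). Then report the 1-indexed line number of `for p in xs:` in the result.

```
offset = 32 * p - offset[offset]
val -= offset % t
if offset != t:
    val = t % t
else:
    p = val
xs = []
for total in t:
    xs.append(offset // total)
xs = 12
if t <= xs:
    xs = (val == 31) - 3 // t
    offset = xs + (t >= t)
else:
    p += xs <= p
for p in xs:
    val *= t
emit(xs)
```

Transformed code:
offset = 32 * p - offset[offset]
val = val - offset % t
if offset != t:
    val = t % t
else:
    p = val
xs = [offset // total for total in t]
xs = 12
if t <= xs:
    xs = (val == 31) - 3 // t
    offset = xs + (t >= t)
else:
    p = p + (xs <= p)
for p in xs:
    val = val * t
emit(xs)

14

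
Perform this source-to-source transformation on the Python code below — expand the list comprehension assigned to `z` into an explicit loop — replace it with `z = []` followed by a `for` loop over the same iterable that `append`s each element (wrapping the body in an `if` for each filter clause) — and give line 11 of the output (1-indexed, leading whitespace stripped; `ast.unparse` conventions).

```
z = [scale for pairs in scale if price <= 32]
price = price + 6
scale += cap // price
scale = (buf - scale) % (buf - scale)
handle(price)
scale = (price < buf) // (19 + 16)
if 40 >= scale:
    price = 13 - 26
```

price = 13 - 26

Transformed code:
z = []
for pairs in scale:
    if price <= 32:
        z.append(scale)
price = price + 6
scale += cap // price
scale = (buf - scale) % (buf - scale)
handle(price)
scale = (price < buf) // (19 + 16)
if 40 >= scale:
    price = 13 - 26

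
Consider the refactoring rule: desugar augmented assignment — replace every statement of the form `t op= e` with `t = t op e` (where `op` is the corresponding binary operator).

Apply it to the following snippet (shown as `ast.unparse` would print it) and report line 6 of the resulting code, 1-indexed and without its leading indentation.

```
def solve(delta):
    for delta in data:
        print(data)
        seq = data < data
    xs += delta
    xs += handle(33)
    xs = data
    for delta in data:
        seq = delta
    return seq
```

Transformed code:
def solve(delta):
    for delta in data:
        print(data)
        seq = data < data
    xs = xs + delta
    xs = xs + handle(33)
    xs = data
    for delta in data:
        seq = delta
    return seq

xs = xs + handle(33)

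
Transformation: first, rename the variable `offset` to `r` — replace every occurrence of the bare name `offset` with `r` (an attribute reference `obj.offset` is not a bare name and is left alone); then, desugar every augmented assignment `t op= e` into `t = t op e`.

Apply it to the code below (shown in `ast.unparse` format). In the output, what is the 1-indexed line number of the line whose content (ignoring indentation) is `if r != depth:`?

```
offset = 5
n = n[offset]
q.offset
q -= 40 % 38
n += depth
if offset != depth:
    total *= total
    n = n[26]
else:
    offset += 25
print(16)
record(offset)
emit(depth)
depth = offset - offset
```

6

Transformed code:
r = 5
n = n[r]
q.offset
q = q - 40 % 38
n = n + depth
if r != depth:
    total = total * total
    n = n[26]
else:
    r = r + 25
print(16)
record(r)
emit(depth)
depth = r - r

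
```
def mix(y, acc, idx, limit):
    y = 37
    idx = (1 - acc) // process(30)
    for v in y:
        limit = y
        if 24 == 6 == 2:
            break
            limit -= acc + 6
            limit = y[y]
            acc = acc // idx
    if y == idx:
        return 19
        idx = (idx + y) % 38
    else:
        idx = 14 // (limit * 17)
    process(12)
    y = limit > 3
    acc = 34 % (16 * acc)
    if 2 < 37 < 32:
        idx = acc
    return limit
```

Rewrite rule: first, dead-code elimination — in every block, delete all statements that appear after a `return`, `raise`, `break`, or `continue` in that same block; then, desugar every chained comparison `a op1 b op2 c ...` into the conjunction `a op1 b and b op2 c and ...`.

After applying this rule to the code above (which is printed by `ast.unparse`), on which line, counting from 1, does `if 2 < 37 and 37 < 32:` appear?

Transformed code:
def mix(y, acc, idx, limit):
    y = 37
    idx = (1 - acc) // process(30)
    for v in y:
        limit = y
        if 24 == 6 and 6 == 2:
            break
    if y == idx:
        return 19
    else:
        idx = 14 // (limit * 17)
    process(12)
    y = limit > 3
    acc = 34 % (16 * acc)
    if 2 < 37 and 37 < 32:
        idx = acc
    return limit

15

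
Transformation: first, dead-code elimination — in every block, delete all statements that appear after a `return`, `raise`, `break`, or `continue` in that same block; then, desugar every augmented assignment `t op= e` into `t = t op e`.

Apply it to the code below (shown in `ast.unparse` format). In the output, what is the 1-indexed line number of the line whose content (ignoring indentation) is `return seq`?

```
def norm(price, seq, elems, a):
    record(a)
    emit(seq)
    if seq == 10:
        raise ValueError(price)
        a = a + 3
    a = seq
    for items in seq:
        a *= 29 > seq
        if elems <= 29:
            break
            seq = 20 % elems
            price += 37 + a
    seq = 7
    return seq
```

12

Transformed code:
def norm(price, seq, elems, a):
    record(a)
    emit(seq)
    if seq == 10:
        raise ValueError(price)
    a = seq
    for items in seq:
        a = a * (29 > seq)
        if elems <= 29:
            break
    seq = 7
    return seq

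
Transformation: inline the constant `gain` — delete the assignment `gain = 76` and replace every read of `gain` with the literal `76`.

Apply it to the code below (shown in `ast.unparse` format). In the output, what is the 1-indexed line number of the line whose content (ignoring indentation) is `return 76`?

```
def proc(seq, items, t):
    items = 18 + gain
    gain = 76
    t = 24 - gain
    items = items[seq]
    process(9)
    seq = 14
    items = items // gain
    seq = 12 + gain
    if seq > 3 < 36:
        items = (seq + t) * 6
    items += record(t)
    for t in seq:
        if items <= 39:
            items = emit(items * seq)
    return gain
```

15

Transformed code:
def proc(seq, items, t):
    items = 18 + 76
    t = 24 - 76
    items = items[seq]
    process(9)
    seq = 14
    items = items // 76
    seq = 12 + 76
    if seq > 3 < 36:
        items = (seq + t) * 6
    items += record(t)
    for t in seq:
        if items <= 39:
            items = emit(items * seq)
    return 76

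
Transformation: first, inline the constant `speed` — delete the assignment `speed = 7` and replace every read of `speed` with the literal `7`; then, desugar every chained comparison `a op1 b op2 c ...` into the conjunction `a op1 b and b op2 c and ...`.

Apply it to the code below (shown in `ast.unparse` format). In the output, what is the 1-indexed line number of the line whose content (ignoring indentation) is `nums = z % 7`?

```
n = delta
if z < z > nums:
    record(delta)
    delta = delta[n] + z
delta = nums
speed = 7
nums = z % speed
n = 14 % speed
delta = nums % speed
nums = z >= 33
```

6

Transformed code:
n = delta
if z < z and z > nums:
    record(delta)
    delta = delta[n] + z
delta = nums
nums = z % 7
n = 14 % 7
delta = nums % 7
nums = z >= 33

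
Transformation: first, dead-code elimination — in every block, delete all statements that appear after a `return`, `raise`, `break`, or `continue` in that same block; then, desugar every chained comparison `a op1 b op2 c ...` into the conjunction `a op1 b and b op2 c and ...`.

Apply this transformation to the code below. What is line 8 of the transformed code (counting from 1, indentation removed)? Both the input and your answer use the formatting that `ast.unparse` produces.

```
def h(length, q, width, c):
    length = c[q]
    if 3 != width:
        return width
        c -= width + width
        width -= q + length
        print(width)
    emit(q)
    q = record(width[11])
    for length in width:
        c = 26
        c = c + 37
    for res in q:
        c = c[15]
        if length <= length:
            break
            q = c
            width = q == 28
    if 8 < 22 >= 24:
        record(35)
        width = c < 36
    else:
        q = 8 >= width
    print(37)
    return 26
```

c = 26

Transformed code:
def h(length, q, width, c):
    length = c[q]
    if 3 != width:
        return width
    emit(q)
    q = record(width[11])
    for length in width:
        c = 26
        c = c + 37
    for res in q:
        c = c[15]
        if length <= length:
            break
    if 8 < 22 and 22 >= 24:
        record(35)
        width = c < 36
    else:
        q = 8 >= width
    print(37)
    return 26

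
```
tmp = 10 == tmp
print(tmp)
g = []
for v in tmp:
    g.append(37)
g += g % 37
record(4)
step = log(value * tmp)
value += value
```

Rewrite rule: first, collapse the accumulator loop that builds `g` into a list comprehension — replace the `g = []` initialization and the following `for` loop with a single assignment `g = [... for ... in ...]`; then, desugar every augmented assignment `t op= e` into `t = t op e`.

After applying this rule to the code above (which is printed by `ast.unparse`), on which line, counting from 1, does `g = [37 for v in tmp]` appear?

3

Transformed code:
tmp = 10 == tmp
print(tmp)
g = [37 for v in tmp]
g = g + g % 37
record(4)
step = log(value * tmp)
value = value + value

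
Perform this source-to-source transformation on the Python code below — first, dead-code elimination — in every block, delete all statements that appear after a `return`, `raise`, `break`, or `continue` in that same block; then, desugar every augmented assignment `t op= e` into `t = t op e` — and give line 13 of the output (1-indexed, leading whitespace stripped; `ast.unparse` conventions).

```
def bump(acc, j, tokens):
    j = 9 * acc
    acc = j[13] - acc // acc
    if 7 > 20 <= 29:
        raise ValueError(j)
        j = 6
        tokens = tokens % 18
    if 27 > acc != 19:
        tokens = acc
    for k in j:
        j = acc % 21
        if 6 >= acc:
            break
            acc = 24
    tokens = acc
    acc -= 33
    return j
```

Transformed code:
def bump(acc, j, tokens):
    j = 9 * acc
    acc = j[13] - acc // acc
    if 7 > 20 <= 29:
        raise ValueError(j)
    if 27 > acc != 19:
        tokens = acc
    for k in j:
        j = acc % 21
        if 6 >= acc:
            break
    tokens = acc
    acc = acc - 33
    return j

acc = acc - 33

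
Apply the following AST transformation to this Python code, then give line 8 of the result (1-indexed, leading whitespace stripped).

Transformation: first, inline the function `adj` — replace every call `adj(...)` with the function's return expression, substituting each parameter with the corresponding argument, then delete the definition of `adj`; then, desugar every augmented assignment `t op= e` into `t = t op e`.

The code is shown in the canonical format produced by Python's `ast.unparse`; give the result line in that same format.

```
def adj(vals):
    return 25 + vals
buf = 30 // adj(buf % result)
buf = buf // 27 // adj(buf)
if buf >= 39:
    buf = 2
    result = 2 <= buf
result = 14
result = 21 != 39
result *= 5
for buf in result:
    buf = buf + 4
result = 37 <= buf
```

Transformed code:
buf = 30 // (25 + buf % result)
buf = buf // 27 // (25 + buf)
if buf >= 39:
    buf = 2
    result = 2 <= buf
result = 14
result = 21 != 39
result = result * 5
for buf in result:
    buf = buf + 4
result = 37 <= buf

result = result * 5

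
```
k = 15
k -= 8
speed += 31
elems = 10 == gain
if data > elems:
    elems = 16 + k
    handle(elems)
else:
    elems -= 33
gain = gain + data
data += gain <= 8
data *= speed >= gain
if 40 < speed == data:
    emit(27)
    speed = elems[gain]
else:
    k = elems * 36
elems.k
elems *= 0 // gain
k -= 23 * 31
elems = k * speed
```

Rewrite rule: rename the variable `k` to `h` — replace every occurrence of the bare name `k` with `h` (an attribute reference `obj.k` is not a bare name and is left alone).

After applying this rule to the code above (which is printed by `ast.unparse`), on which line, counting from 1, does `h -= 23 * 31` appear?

Transformed code:
h = 15
h -= 8
speed += 31
elems = 10 == gain
if data > elems:
    elems = 16 + h
    handle(elems)
else:
    elems -= 33
gain = gain + data
data += gain <= 8
data *= speed >= gain
if 40 < speed == data:
    emit(27)
    speed = elems[gain]
else:
    h = elems * 36
elems.k
elems *= 0 // gain
h -= 23 * 31
elems = h * speed

20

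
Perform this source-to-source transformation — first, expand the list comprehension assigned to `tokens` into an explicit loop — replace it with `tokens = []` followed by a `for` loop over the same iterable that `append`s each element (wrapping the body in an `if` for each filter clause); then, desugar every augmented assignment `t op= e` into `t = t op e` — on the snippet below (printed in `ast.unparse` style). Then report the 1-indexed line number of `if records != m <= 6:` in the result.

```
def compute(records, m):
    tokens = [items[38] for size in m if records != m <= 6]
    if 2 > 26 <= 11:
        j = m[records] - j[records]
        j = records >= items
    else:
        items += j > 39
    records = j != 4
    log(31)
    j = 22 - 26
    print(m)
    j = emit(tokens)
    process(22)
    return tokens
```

4

Transformed code:
def compute(records, m):
    tokens = []
    for size in m:
        if records != m <= 6:
            tokens.append(items[38])
    if 2 > 26 <= 11:
        j = m[records] - j[records]
        j = records >= items
    else:
        items = items + (j > 39)
    records = j != 4
    log(31)
    j = 22 - 26
    print(m)
    j = emit(tokens)
    process(22)
    return tokens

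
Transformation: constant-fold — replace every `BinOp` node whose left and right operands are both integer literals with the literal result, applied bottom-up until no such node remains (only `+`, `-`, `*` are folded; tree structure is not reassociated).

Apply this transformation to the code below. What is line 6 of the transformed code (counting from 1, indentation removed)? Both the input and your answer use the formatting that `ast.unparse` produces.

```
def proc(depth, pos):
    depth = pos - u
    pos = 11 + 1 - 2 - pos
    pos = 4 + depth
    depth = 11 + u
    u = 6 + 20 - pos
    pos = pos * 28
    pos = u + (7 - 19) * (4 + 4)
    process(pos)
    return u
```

u = 26 - pos

Transformed code:
def proc(depth, pos):
    depth = pos - u
    pos = 10 - pos
    pos = 4 + depth
    depth = 11 + u
    u = 26 - pos
    pos = pos * 28
    pos = u + -96
    process(pos)
    return u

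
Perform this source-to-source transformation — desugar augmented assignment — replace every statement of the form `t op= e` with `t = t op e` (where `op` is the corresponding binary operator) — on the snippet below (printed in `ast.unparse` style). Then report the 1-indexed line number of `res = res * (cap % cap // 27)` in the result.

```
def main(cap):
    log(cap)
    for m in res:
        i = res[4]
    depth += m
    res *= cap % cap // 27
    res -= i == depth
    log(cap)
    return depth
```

Transformed code:
def main(cap):
    log(cap)
    for m in res:
        i = res[4]
    depth = depth + m
    res = res * (cap % cap // 27)
    res = res - (i == depth)
    log(cap)
    return depth

6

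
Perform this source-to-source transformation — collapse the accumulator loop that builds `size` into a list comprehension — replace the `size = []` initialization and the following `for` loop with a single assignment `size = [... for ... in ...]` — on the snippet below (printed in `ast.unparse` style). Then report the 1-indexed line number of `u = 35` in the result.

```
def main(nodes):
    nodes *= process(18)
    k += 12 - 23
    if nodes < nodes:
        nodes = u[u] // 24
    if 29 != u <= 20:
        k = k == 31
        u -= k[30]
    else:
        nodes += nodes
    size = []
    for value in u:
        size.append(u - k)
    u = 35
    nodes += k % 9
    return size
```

Transformed code:
def main(nodes):
    nodes *= process(18)
    k += 12 - 23
    if nodes < nodes:
        nodes = u[u] // 24
    if 29 != u <= 20:
        k = k == 31
        u -= k[30]
    else:
        nodes += nodes
    size = [u - k for value in u]
    u = 35
    nodes += k % 9
    return size

12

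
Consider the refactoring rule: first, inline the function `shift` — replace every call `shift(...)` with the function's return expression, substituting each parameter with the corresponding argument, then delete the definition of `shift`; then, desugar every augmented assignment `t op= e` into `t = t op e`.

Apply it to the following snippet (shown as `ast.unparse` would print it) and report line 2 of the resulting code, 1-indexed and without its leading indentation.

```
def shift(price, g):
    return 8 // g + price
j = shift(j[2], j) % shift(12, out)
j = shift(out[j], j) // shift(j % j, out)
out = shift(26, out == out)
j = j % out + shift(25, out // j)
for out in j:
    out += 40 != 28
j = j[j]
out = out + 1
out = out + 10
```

Transformed code:
j = (8 // j + j[2]) % (8 // out + 12)
j = (8 // j + out[j]) // (8 // out + j % j)
out = 8 // (out == out) + 26
j = j % out + (8 // (out // j) + 25)
for out in j:
    out = out + (40 != 28)
j = j[j]
out = out + 1
out = out + 10

j = (8 // j + out[j]) // (8 // out + j % j)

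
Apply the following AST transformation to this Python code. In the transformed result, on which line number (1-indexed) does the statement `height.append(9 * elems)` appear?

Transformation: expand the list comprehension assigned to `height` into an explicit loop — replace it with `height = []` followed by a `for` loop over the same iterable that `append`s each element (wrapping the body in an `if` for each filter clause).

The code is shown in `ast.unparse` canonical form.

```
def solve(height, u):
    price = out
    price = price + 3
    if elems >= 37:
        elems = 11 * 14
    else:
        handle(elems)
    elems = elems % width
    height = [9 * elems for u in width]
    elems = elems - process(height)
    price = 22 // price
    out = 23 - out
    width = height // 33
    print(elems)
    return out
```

Transformed code:
def solve(height, u):
    price = out
    price = price + 3
    if elems >= 37:
        elems = 11 * 14
    else:
        handle(elems)
    elems = elems % width
    height = []
    for u in width:
        height.append(9 * elems)
    elems = elems - process(height)
    price = 22 // price
    out = 23 - out
    width = height // 33
    print(elems)
    return out

11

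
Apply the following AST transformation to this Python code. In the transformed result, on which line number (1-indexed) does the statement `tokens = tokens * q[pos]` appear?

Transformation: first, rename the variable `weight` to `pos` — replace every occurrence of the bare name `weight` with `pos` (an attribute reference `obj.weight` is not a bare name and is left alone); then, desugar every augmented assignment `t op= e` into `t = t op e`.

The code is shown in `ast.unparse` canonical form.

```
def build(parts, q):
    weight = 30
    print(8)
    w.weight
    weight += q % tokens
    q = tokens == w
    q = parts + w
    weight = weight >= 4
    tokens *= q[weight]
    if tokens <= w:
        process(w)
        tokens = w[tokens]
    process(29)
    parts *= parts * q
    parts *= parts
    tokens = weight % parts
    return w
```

Transformed code:
def build(parts, q):
    pos = 30
    print(8)
    w.weight
    pos = pos + q % tokens
    q = tokens == w
    q = parts + w
    pos = pos >= 4
    tokens = tokens * q[pos]
    if tokens <= w:
        process(w)
        tokens = w[tokens]
    process(29)
    parts = parts * (parts * q)
    parts = parts * parts
    tokens = pos % parts
    return w

9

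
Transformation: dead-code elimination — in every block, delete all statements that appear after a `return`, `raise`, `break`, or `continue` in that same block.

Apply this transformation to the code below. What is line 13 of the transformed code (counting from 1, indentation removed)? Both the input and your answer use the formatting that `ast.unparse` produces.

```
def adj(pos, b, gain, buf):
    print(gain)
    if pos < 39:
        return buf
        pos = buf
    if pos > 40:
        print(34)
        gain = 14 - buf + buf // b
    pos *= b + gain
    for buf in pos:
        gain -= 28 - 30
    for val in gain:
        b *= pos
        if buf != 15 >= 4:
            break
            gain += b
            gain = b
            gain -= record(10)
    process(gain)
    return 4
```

if buf != 15 >= 4:

Transformed code:
def adj(pos, b, gain, buf):
    print(gain)
    if pos < 39:
        return buf
    if pos > 40:
        print(34)
        gain = 14 - buf + buf // b
    pos *= b + gain
    for buf in pos:
        gain -= 28 - 30
    for val in gain:
        b *= pos
        if buf != 15 >= 4:
            break
    process(gain)
    return 4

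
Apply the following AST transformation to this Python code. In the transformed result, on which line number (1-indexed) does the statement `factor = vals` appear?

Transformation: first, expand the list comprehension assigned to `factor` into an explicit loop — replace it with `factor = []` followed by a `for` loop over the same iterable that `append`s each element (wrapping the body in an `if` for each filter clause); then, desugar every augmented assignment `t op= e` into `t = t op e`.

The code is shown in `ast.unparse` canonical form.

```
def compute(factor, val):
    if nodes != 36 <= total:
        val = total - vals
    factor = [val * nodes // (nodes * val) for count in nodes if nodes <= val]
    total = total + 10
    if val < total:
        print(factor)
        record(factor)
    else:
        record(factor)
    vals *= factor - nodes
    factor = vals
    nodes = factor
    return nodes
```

15

Transformed code:
def compute(factor, val):
    if nodes != 36 <= total:
        val = total - vals
    factor = []
    for count in nodes:
        if nodes <= val:
            factor.append(val * nodes // (nodes * val))
    total = total + 10
    if val < total:
        print(factor)
        record(factor)
    else:
        record(factor)
    vals = vals * (factor - nodes)
    factor = vals
    nodes = factor
    return nodes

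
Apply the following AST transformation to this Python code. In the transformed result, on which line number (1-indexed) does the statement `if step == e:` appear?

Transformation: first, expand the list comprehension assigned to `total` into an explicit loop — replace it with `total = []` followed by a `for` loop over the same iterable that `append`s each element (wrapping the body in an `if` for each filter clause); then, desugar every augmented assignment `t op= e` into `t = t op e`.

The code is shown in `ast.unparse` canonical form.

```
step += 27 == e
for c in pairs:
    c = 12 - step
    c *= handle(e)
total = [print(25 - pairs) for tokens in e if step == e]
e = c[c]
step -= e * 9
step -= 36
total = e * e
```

Transformed code:
step = step + (27 == e)
for c in pairs:
    c = 12 - step
    c = c * handle(e)
total = []
for tokens in e:
    if step == e:
        total.append(print(25 - pairs))
e = c[c]
step = step - e * 9
step = step - 36
total = e * e

7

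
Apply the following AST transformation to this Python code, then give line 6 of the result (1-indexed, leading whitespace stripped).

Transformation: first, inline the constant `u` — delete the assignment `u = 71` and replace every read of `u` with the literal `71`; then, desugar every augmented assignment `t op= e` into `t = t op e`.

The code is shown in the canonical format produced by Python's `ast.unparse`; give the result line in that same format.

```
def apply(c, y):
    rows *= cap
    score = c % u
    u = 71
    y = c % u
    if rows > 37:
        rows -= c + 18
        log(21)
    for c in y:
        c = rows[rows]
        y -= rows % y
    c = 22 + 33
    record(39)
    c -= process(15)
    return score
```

Transformed code:
def apply(c, y):
    rows = rows * cap
    score = c % 71
    y = c % 71
    if rows > 37:
        rows = rows - (c + 18)
        log(21)
    for c in y:
        c = rows[rows]
        y = y - rows % y
    c = 22 + 33
    record(39)
    c = c - process(15)
    return score

rows = rows - (c + 18)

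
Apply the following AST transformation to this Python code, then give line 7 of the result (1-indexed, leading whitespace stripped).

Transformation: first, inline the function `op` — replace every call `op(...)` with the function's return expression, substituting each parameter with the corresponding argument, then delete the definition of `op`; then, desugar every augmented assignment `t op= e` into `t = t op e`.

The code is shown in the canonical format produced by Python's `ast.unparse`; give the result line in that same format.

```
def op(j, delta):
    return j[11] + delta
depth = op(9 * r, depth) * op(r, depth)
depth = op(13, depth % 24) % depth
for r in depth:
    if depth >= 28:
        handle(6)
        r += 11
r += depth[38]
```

r = r + depth[38]

Transformed code:
depth = ((9 * r)[11] + depth) * (r[11] + depth)
depth = (13[11] + depth % 24) % depth
for r in depth:
    if depth >= 28:
        handle(6)
        r = r + 11
r = r + depth[38]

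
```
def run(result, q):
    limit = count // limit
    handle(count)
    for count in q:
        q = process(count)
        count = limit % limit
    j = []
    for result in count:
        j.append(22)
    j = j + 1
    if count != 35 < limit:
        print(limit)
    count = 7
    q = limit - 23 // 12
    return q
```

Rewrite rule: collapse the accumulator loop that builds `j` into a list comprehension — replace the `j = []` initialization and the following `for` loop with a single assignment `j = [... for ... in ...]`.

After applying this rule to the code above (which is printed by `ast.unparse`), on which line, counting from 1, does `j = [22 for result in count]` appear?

7

Transformed code:
def run(result, q):
    limit = count // limit
    handle(count)
    for count in q:
        q = process(count)
        count = limit % limit
    j = [22 for result in count]
    j = j + 1
    if count != 35 < limit:
        print(limit)
    count = 7
    q = limit - 23 // 12
    return q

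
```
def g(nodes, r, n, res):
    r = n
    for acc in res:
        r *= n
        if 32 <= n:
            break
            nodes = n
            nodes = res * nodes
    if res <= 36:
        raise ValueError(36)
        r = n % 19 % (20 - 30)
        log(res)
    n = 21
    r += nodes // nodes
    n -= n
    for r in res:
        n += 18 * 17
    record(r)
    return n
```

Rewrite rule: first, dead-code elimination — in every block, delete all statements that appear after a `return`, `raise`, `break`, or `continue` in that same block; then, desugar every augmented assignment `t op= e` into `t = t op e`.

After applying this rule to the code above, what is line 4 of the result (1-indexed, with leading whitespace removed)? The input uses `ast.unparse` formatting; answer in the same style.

r = r * n

Transformed code:
def g(nodes, r, n, res):
    r = n
    for acc in res:
        r = r * n
        if 32 <= n:
            break
    if res <= 36:
        raise ValueError(36)
    n = 21
    r = r + nodes // nodes
    n = n - n
    for r in res:
        n = n + 18 * 17
    record(r)
    return n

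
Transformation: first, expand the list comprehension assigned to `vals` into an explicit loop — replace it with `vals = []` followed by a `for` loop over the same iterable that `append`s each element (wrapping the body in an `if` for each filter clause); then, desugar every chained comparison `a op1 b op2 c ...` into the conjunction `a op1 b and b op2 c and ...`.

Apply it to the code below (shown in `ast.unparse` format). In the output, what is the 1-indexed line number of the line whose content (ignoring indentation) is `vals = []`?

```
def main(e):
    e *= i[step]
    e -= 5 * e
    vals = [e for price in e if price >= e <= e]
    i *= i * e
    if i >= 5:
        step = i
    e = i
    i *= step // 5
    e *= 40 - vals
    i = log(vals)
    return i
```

4

Transformed code:
def main(e):
    e *= i[step]
    e -= 5 * e
    vals = []
    for price in e:
        if price >= e and e <= e:
            vals.append(e)
    i *= i * e
    if i >= 5:
        step = i
    e = i
    i *= step // 5
    e *= 40 - vals
    i = log(vals)
    return i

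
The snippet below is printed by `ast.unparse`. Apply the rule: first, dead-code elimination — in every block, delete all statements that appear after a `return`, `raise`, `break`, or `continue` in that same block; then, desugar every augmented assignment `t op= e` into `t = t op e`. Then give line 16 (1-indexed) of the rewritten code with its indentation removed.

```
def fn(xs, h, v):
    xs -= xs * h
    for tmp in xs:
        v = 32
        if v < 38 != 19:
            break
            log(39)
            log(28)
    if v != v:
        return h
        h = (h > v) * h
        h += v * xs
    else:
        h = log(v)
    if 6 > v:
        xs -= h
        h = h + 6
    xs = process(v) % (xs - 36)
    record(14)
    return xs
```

return xs

Transformed code:
def fn(xs, h, v):
    xs = xs - xs * h
    for tmp in xs:
        v = 32
        if v < 38 != 19:
            break
    if v != v:
        return h
    else:
        h = log(v)
    if 6 > v:
        xs = xs - h
        h = h + 6
    xs = process(v) % (xs - 36)
    record(14)
    return xs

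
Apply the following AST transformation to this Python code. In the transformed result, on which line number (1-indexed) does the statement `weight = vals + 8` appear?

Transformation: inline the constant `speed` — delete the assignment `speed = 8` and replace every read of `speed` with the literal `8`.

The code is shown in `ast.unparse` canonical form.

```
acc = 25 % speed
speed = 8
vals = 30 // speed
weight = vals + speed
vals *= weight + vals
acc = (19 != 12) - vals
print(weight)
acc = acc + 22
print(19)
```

Transformed code:
acc = 25 % 8
vals = 30 // 8
weight = vals + 8
vals *= weight + vals
acc = (19 != 12) - vals
print(weight)
acc = acc + 22
print(19)

3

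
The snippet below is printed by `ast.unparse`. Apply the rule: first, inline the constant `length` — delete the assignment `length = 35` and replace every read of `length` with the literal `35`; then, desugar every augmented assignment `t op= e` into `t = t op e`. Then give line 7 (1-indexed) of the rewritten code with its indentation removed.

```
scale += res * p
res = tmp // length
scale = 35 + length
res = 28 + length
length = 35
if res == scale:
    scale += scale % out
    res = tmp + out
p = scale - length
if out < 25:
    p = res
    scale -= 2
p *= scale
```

res = tmp + out

Transformed code:
scale = scale + res * p
res = tmp // 35
scale = 35 + 35
res = 28 + 35
if res == scale:
    scale = scale + scale % out
    res = tmp + out
p = scale - 35
if out < 25:
    p = res
    scale = scale - 2
p = p * scale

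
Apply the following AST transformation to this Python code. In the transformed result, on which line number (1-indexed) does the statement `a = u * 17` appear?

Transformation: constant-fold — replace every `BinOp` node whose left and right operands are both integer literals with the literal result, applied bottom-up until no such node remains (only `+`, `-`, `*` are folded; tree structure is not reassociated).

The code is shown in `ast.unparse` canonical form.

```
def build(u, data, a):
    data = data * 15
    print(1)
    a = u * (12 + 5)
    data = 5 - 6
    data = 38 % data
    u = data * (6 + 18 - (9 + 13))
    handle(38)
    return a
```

Transformed code:
def build(u, data, a):
    data = data * 15
    print(1)
    a = u * 17
    data = -1
    data = 38 % data
    u = data * 2
    handle(38)
    return a

4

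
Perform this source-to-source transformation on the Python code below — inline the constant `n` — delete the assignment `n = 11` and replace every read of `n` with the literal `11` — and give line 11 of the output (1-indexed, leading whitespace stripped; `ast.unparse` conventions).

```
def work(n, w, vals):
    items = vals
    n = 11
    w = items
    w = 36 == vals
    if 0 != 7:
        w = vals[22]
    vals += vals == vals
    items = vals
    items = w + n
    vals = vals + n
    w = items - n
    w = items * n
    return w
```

w = items - 11

Transformed code:
def work(n, w, vals):
    items = vals
    w = items
    w = 36 == vals
    if 0 != 7:
        w = vals[22]
    vals += vals == vals
    items = vals
    items = w + 11
    vals = vals + 11
    w = items - 11
    w = items * 11
    return w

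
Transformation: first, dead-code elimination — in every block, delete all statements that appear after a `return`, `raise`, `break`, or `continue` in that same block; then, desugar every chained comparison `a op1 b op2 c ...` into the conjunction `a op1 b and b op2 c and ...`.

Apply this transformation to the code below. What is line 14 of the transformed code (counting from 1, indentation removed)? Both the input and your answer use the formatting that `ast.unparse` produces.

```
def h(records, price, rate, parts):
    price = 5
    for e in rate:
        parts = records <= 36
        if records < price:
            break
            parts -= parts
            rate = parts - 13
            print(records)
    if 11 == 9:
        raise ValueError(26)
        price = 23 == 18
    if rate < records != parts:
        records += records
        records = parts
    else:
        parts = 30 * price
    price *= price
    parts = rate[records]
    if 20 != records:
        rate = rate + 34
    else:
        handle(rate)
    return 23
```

price *= price

Transformed code:
def h(records, price, rate, parts):
    price = 5
    for e in rate:
        parts = records <= 36
        if records < price:
            break
    if 11 == 9:
        raise ValueError(26)
    if rate < records and records != parts:
        records += records
        records = parts
    else:
        parts = 30 * price
    price *= price
    parts = rate[records]
    if 20 != records:
        rate = rate + 34
    else:
        handle(rate)
    return 23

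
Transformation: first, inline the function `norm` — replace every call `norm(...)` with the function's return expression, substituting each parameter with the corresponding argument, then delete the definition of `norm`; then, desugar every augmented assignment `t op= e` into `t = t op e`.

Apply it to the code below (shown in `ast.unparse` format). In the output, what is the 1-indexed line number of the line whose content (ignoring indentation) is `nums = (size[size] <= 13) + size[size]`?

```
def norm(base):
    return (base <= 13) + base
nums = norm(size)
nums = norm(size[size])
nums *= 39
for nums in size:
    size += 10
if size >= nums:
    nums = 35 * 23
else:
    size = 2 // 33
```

Transformed code:
nums = (size <= 13) + size
nums = (size[size] <= 13) + size[size]
nums = nums * 39
for nums in size:
    size = size + 10
if size >= nums:
    nums = 35 * 23
else:
    size = 2 // 33

2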